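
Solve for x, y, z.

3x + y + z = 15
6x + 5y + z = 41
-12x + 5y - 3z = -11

Forward elimination on [A|b]:
R2 <- R2 - (2)*R1:  [  0   3  -1  11 ]
R3 <- R3 - (-4)*R1:  [  0   9   1  49 ]
R3 <- R3 - (3)*R2:  [  0   0   4  16 ]
Row echelon form:
[ 3  1   1  |  15 ]
[ 0  3  -1  |  11 ]
[ 0  0   4  |  16 ]
Back-substitution:
z = (16) / 4 = 4
y = (11 - (-1)*(4)) / 3 = 5
x = (15 - (1)*(5) - (1)*(4)) / 3 = 2

(2, 5, 4)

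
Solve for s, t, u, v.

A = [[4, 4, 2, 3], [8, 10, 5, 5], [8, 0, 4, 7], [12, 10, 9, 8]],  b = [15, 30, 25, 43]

(0, 1, 1, 3)

Forward elimination on [A|b]:
R2 <- R2 - (2)*R1:  [  0   2   1  -1   0 ]
R3 <- R3 - (2)*R1:  [  0  -8   0   1  -5 ]
R4 <- R4 - (3)*R1:  [  0  -2   3  -1  -2 ]
R3 <- R3 - (-4)*R2:  [  0   0   4  -3  -5 ]
R4 <- R4 - (-1)*R2:  [  0   0   4  -2  -2 ]
R4 <- R4 - (1)*R3:  [ 0  0  0  1  3 ]
Row echelon form:
[ 4  4  2   3  |  15 ]
[ 0  2  1  -1  |   0 ]
[ 0  0  4  -3  |  -5 ]
[ 0  0  0   1  |   3 ]
Back-substitution:
v = (3) / 1 = 3
u = (-5 - (-3)*(3)) / 4 = 1
t = (0 - (1)*(1) - (-1)*(3)) / 2 = 1
s = (15 - (4)*(1) - (2)*(1) - (3)*(3)) / 4 = 0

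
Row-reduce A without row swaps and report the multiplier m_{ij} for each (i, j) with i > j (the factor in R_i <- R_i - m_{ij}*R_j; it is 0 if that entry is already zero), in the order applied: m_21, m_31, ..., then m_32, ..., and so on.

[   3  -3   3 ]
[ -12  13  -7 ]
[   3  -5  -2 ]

Forward elimination:
R2 <- R2 - (-4)*R1:  [ 0  1  5 ]
R3 <- R3 - (1)*R1:  [  0  -2  -5 ]
R3 <- R3 - (-2)*R2:  [ 0  0  5 ]
Multipliers (in order of application): m_{21} = -4, m_{31} = 1, m_{32} = -2

multipliers: -4, 1, -2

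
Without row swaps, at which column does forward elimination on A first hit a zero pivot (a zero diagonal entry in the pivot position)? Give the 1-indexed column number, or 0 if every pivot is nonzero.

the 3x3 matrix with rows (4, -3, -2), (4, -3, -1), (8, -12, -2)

first zero-pivot column = 2

Naive forward elimination:
R2 <- R2 - (1)*R1:  [ 0  0  1 ]
R3 <- R3 - (2)*R1:  [  0  -6   2 ]
Matrix at this point:
[ 4  -3  -2 ]
[ 0   0   1 ]
[ 0  -6   2 ]
Pivot entry (2,2) is zero but row 3 has -6 in column 2 -> naive elimination stops; a row interchange (e.g. R2 <-> R3) would be required here.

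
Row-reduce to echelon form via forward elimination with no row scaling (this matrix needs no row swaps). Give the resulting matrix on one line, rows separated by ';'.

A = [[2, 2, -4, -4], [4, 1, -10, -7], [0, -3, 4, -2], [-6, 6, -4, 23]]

Forward elimination:
R2 <- R2 - (2)*R1:  [  0  -3  -2   1 ]
R4 <- R4 - (-3)*R1:  [   0   12  -16   11 ]
R3 <- R3 - (1)*R2:  [  0   0   6  -3 ]
R4 <- R4 - (-4)*R2:  [   0    0  -24   15 ]
R4 <- R4 - (-4)*R3:  [ 0  0  0  3 ]
Row echelon form:
[ 2   2  -4  -4 ]
[ 0  -3  -2   1 ]
[ 0   0   6  -3 ]
[ 0   0   0   3 ]

REF = [2 2 -4 -4; 0 -3 -2 1; 0 0 6 -3; 0 0 0 3]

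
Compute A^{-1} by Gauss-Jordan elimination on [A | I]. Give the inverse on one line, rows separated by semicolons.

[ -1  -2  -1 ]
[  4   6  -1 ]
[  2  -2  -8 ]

inverse = [-5 -7/5 4/5; 3 1 -1/2; -2 -3/5 1/5]

Gauss-Jordan on [A | I]:
R1 <- (1/-1)*R1:  [  1   2   1  |  -1   0   0 ]
R2 <- R2 - (4)*R1:  [  0  -2  -5  |   4   1   0 ]
R3 <- R3 - (2)*R1:  [   0   -6  -10  |    2    0    1 ]
R2 <- (1/-2)*R2:  [    0     1   5/2  |    -2  -1/2     0 ]
R1 <- R1 - (2)*R2:  [  1   0  -4  |   3   1   0 ]
R3 <- R3 - (-6)*R2:  [   0    0    5  |  -10   -3    1 ]
R3 <- (1/5)*R3:  [    0     0     1  |    -2  -3/5   1/5 ]
R1 <- R1 - (-4)*R3:  [    1     0     0  |    -5  -7/5   4/5 ]
R2 <- R2 - (5/2)*R3:  [    0     1     0  |     3     1  -1/2 ]
Right block of [I | A^{-1}] is the inverse:
[ -5  -7/5   4/5 ]
[  3     1  -1/2 ]
[ -2  -3/5   1/5 ]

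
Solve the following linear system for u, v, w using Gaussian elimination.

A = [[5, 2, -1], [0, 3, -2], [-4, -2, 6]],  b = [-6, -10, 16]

Forward elimination on [A|b]:
R3 <- R3 - (-4/5)*R1:  [    0  -2/5  26/5  56/5 ]
R3 <- R3 - (-2/15)*R2:  [      0       0   74/15  148/15 ]
Row echelon form:
[ 5  2     -1  |      -6 ]
[ 0  3     -2  |     -10 ]
[ 0  0  74/15  |  148/15 ]
Back-substitution:
w = (148/15) / (74/15) = 2
v = (-10 - (-2)*(2)) / 3 = -2
u = (-6 - (2)*(-2) - (-1)*(2)) / 5 = 0

(0, -2, 2)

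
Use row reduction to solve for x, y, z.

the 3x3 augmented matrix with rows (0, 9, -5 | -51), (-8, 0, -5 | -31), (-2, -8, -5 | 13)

Forward elimination on [A|b]:
R1 <-> R2   (pivot in column 1 was zero)
[ -8   0  -5  -31 ]
[  0   9  -5  -51 ]
[ -2  -8  -5   13 ]
R3 <- R3 - (1/4)*R1:  [     0     -8  -15/4   83/4 ]
R3 <- R3 - (-8/9)*R2:  [       0        0  -295/36  -295/12 ]
Row echelon form:
[ -8  0       -5  |      -31 ]
[  0  9       -5  |      -51 ]
[  0  0  -295/36  |  -295/12 ]
Back-substitution:
z = (-295/12) / (-295/36) = 3
y = (-51 - (-5)*(3)) / 9 = -4
x = (-31 - (-5)*(3)) / -8 = 2

(2, -4, 3)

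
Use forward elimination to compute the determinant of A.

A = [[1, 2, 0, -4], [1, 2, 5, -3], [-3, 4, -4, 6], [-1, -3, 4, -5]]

Forward elimination:
R2 <- R2 - (1)*R1:  [ 0  0  5  1 ]
R3 <- R3 - (-3)*R1:  [  0  10  -4  -6 ]
R4 <- R4 - (-1)*R1:  [  0  -1   4  -9 ]
R2 <-> R3   (pivot in column 2 was zero)
[ 1   2   0  -4 ]
[ 0  10  -4  -6 ]
[ 0   0   5   1 ]
[ 0  -1   4  -9 ]
R4 <- R4 - (-1/10)*R2:  [     0      0   18/5  -48/5 ]
R4 <- R4 - (18/25)*R3:  [       0        0        0  -258/25 ]
Upper-triangular form:
[ 1   2   0       -4 ]
[ 0  10  -4       -6 ]
[ 0   0   5        1 ]
[ 0   0   0  -258/25 ]
det(A) = (-1)^1 * (1) * (10) * (5) * (-258/25) = 516  (1 row swap -> sign -1)

det(A) = 516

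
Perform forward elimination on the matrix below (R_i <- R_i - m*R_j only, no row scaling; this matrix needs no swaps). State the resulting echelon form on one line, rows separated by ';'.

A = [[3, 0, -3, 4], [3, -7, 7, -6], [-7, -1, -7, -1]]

REF = [3 0 -3 4; 0 -7 10 -10; 0 0 -108/7 205/21]

Forward elimination:
R2 <- R2 - (1)*R1:  [   0   -7   10  -10 ]
R3 <- R3 - (-7/3)*R1:  [    0    -1   -14  25/3 ]
R3 <- R3 - (1/7)*R2:  [      0       0  -108/7  205/21 ]
Row echelon form:
[ 3   0      -3       4 ]
[ 0  -7      10     -10 ]
[ 0   0  -108/7  205/21 ]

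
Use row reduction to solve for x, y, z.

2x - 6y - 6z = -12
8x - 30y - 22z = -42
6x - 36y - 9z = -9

Forward elimination on [A|b]:
R2 <- R2 - (4)*R1:  [  0  -6   2   6 ]
R3 <- R3 - (3)*R1:  [   0  -18    9   27 ]
R3 <- R3 - (3)*R2:  [ 0  0  3  9 ]
Row echelon form:
[ 2  -6  -6  |  -12 ]
[ 0  -6   2  |    6 ]
[ 0   0   3  |    9 ]
Back-substitution:
z = (9) / 3 = 3
y = (6 - (2)*(3)) / -6 = 0
x = (-12 - (-6)*(0) - (-6)*(3)) / 2 = 3

(3, 0, 3)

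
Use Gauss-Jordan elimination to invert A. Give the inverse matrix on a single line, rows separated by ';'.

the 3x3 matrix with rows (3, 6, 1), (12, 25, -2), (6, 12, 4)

Gauss-Jordan on [A | I]:
R1 <- (1/3)*R1:  [   1    2  1/3  |  1/3    0    0 ]
R2 <- R2 - (12)*R1:  [  0   1  -6  |  -4   1   0 ]
R3 <- R3 - (6)*R1:  [  0   0   2  |  -2   0   1 ]
R1 <- R1 - (2)*R2:  [    1     0  37/3  |  25/3    -2     0 ]
R3 <- (1/2)*R3:  [   0    0    1  |   -1    0  1/2 ]
R1 <- R1 - (37/3)*R3:  [     1      0      0  |   62/3     -2  -37/6 ]
R2 <- R2 - (-6)*R3:  [   0    1    0  |  -10    1    3 ]
Right block of [I | A^{-1}] is the inverse:
[ 62/3  -2  -37/6 ]
[  -10   1      3 ]
[   -1   0    1/2 ]

inverse = [62/3 -2 -37/6; -10 1 3; -1 0 1/2]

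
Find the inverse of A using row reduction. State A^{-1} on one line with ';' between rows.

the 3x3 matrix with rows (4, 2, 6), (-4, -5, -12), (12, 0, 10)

Gauss-Jordan on [A | I]:
R1 <- (1/4)*R1:  [   1  1/2  3/2  |  1/4    0    0 ]
R2 <- R2 - (-4)*R1:  [  0  -3  -6  |   1   1   0 ]
R3 <- R3 - (12)*R1:  [  0  -6  -8  |  -3   0   1 ]
R2 <- (1/-3)*R2:  [    0     1     2  |  -1/3  -1/3     0 ]
R1 <- R1 - (1/2)*R2:  [    1     0   1/2  |  5/12   1/6     0 ]
R3 <- R3 - (-6)*R2:  [  0   0   4  |  -5  -2   1 ]
R3 <- (1/4)*R3:  [    0     0     1  |  -5/4  -1/2   1/4 ]
R1 <- R1 - (1/2)*R3:  [     1      0      0  |  25/24   5/12   -1/8 ]
R2 <- R2 - (2)*R3:  [    0     1     0  |  13/6   2/3  -1/2 ]
Right block of [I | A^{-1}] is the inverse:
[ 25/24  5/12  -1/8 ]
[  13/6   2/3  -1/2 ]
[  -5/4  -1/2   1/4 ]

inverse = [25/24 5/12 -1/8; 13/6 2/3 -1/2; -5/4 -1/2 1/4]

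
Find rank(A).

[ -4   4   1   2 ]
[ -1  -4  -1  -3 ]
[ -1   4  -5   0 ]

Row reduction:
R2 <- R2 - (1/4)*R1:  [    0    -5  -5/4  -7/2 ]
R3 <- R3 - (1/4)*R1:  [     0      3  -21/4   -1/2 ]
R3 <- R3 - (-3/5)*R2:  [     0      0     -6  -13/5 ]
Row echelon form:
[ -4   4     1      2 ]
[  0  -5  -5/4   -7/2 ]
[  0   0    -6  -13/5 ]
Nonzero rows / pivot columns: 3

rank(A) = 3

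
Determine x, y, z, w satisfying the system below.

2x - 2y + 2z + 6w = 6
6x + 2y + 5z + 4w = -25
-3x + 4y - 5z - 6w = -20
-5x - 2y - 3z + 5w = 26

Forward elimination on [A|b]:
R2 <- R2 - (3)*R1:  [   0    8   -1  -14  -43 ]
R3 <- R3 - (-3/2)*R1:  [   0    1   -2    3  -11 ]
R4 <- R4 - (-5/2)*R1:  [  0  -7   2  20  41 ]
R3 <- R3 - (1/8)*R2:  [     0      0  -15/8   19/4  -45/8 ]
R4 <- R4 - (-7/8)*R2:  [    0     0   9/8  31/4  27/8 ]
R4 <- R4 - (-3/5)*R3:  [    0     0     0  53/5     0 ]
Row echelon form:
[ 2  -2      2     6  |      6 ]
[ 0   8     -1   -14  |    -43 ]
[ 0   0  -15/8  19/4  |  -45/8 ]
[ 0   0      0  53/5  |      0 ]
Back-substitution:
w = (0) / (53/5) = 0
z = (-45/8 - (19/4)*(0)) / (-15/8) = 3
y = (-43 - (-1)*(3) - (-14)*(0)) / 8 = -5
x = (6 - (-2)*(-5) - (2)*(3) - (6)*(0)) / 2 = -5

(-5, -5, 3, 0)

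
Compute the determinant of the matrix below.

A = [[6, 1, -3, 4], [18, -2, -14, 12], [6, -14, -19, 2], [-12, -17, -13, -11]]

det(A) = 150

Forward elimination:
R2 <- R2 - (3)*R1:  [  0  -5  -5   0 ]
R3 <- R3 - (1)*R1:  [   0  -15  -16   -2 ]
R4 <- R4 - (-2)*R1:  [   0  -15  -19   -3 ]
R3 <- R3 - (3)*R2:  [  0   0  -1  -2 ]
R4 <- R4 - (3)*R2:  [  0   0  -4  -3 ]
R4 <- R4 - (4)*R3:  [ 0  0  0  5 ]
Upper-triangular form:
[ 6   1  -3   4 ]
[ 0  -5  -5   0 ]
[ 0   0  -1  -2 ]
[ 0   0   0   5 ]
det(A) = (-1)^0 * (6) * (-5) * (-1) * (5) = 150  (0 row swaps -> sign +1)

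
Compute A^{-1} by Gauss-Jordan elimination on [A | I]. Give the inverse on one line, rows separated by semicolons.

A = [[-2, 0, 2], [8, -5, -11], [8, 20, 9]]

Gauss-Jordan on [A | I]:
R1 <- (1/-2)*R1:  [    1     0    -1  |  -1/2     0     0 ]
R2 <- R2 - (8)*R1:  [  0  -5  -3  |   4   1   0 ]
R3 <- R3 - (8)*R1:  [  0  20  17  |   4   0   1 ]
R2 <- (1/-5)*R2:  [    0     1   3/5  |  -4/5  -1/5     0 ]
R3 <- R3 - (20)*R2:  [  0   0   5  |  20   4   1 ]
R3 <- (1/5)*R3:  [   0    0    1  |    4  4/5  1/5 ]
R1 <- R1 - (-1)*R3:  [   1    0    0  |  7/2  4/5  1/5 ]
R2 <- R2 - (3/5)*R3:  [      0       1       0  |   -16/5  -17/25   -3/25 ]
Right block of [I | A^{-1}] is the inverse:
[   7/2     4/5    1/5 ]
[ -16/5  -17/25  -3/25 ]
[     4     4/5    1/5 ]

inverse = [7/2 4/5 1/5; -16/5 -17/25 -3/25; 4 4/5 1/5]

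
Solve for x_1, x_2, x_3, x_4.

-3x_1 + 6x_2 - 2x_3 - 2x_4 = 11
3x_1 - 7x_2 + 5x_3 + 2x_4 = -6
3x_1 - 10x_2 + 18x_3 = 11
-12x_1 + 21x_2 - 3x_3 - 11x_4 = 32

(-1, 4, 3, 5)

Forward elimination on [A|b]:
R2 <- R2 - (-1)*R1:  [  0  -1   3   0   5 ]
R3 <- R3 - (-1)*R1:  [  0  -4  16  -2  22 ]
R4 <- R4 - (4)*R1:  [   0   -3    5   -3  -12 ]
R3 <- R3 - (4)*R2:  [  0   0   4  -2   2 ]
R4 <- R4 - (3)*R2:  [   0    0   -4   -3  -27 ]
R4 <- R4 - (-1)*R3:  [   0    0    0   -5  -25 ]
Row echelon form:
[ -3   6  -2  -2  |   11 ]
[  0  -1   3   0  |    5 ]
[  0   0   4  -2  |    2 ]
[  0   0   0  -5  |  -25 ]
Back-substitution:
x_4 = (-25) / -5 = 5
x_3 = (2 - (-2)*(5)) / 4 = 3
x_2 = (5 - (3)*(3)) / -1 = 4
x_1 = (11 - (6)*(4) - (-2)*(3) - (-2)*(5)) / -3 = -1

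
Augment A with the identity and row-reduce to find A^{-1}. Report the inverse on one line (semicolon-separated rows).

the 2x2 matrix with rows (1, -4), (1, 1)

Gauss-Jordan on [A | I]:
R2 <- R2 - (1)*R1:  [  0   5  |  -1   1 ]
R2 <- (1/5)*R2:  [    0     1  |  -1/5   1/5 ]
R1 <- R1 - (-4)*R2:  [   1    0  |  1/5  4/5 ]
Right block of [I | A^{-1}] is the inverse:
[  1/5  4/5 ]
[ -1/5  1/5 ]

inverse = [1/5 4/5; -1/5 1/5]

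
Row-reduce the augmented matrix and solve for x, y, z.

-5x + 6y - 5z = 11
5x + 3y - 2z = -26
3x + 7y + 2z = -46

(-4, -4, -3)

Forward elimination on [A|b]:
R2 <- R2 - (-1)*R1:  [   0    9   -7  -15 ]
R3 <- R3 - (-3/5)*R1:  [      0    53/5      -1  -197/5 ]
R3 <- R3 - (53/45)*R2:  [       0        0   326/45  -326/15 ]
Row echelon form:
[ -5  6      -5  |       11 ]
[  0  9      -7  |      -15 ]
[  0  0  326/45  |  -326/15 ]
Back-substitution:
z = (-326/15) / (326/45) = -3
y = (-15 - (-7)*(-3)) / 9 = -4
x = (11 - (6)*(-4) - (-5)*(-3)) / -5 = -4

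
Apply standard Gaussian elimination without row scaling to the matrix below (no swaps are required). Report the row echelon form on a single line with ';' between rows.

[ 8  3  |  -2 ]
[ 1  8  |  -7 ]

REF = [8 3 -2; 0 61/8 -27/4]

Forward elimination:
R2 <- R2 - (1/8)*R1:  [     0   61/8  -27/4 ]
Row echelon form:
[ 8     3  |     -2 ]
[ 0  61/8  |  -27/4 ]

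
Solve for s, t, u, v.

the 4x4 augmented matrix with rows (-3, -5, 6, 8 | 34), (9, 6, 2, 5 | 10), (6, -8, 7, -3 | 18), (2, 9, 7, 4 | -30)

(2, -4, -2, 4)

Forward elimination on [A|b]:
R2 <- R2 - (-3)*R1:  [   0   -9   20   29  112 ]
R3 <- R3 - (-2)*R1:  [   0  -18   19   13   86 ]
R4 <- R4 - (-2/3)*R1:  [     0   17/3     11   28/3  -22/3 ]
R3 <- R3 - (2)*R2:  [    0     0   -21   -45  -138 ]
R4 <- R4 - (-17/27)*R2:  [       0        0   637/27   745/27  1706/27 ]
R4 <- R4 - (-91/81)*R3:  [        0         0         0   -620/27  -2480/27 ]
Row echelon form:
[ -3  -5    6        8  |        34 ]
[  0  -9   20       29  |       112 ]
[  0   0  -21      -45  |      -138 ]
[  0   0    0  -620/27  |  -2480/27 ]
Back-substitution:
v = (-2480/27) / (-620/27) = 4
u = (-138 - (-45)*(4)) / -21 = -2
t = (112 - (20)*(-2) - (29)*(4)) / -9 = -4
s = (34 - (-5)*(-4) - (6)*(-2) - (8)*(4)) / -3 = 2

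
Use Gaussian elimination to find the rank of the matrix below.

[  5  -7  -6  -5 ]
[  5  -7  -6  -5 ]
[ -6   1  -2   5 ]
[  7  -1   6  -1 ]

rank(A) = 3

Row reduction:
R2 <- R2 - (1)*R1:  [ 0  0  0  0 ]
R3 <- R3 - (-6/5)*R1:  [     0  -37/5  -46/5     -1 ]
R4 <- R4 - (7/5)*R1:  [    0  44/5  72/5     6 ]
R2 <-> R3   (pivot in column 2 was zero)
[ 5     -7     -6  -5 ]
[ 0  -37/5  -46/5  -1 ]
[ 0      0      0   0 ]
[ 0   44/5   72/5   6 ]
R4 <- R4 - (-44/37)*R2:  [      0       0  128/37  178/37 ]
R3 <-> R4   (pivot in column 3 was zero)
[ 5     -7      -6      -5 ]
[ 0  -37/5   -46/5      -1 ]
[ 0      0  128/37  178/37 ]
[ 0      0       0       0 ]
Row echelon form:
[ 5     -7      -6      -5 ]
[ 0  -37/5   -46/5      -1 ]
[ 0      0  128/37  178/37 ]
[ 0      0       0       0 ]
Nonzero rows / pivot columns: 3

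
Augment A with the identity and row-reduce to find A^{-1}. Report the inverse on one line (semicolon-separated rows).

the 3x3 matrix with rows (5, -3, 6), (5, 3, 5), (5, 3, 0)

inverse = [1/10 -3/25 11/50; -1/6 1/5 -1/30; 0 1/5 -1/5]

Gauss-Jordan on [A | I]:
R1 <- (1/5)*R1:  [    1  -3/5   6/5  |   1/5     0     0 ]
R2 <- R2 - (5)*R1:  [  0   6  -1  |  -1   1   0 ]
R3 <- R3 - (5)*R1:  [  0   6  -6  |  -1   0   1 ]
R2 <- (1/6)*R2:  [    0     1  -1/6  |  -1/6   1/6     0 ]
R1 <- R1 - (-3/5)*R2:  [     1      0  11/10  |   1/10   1/10      0 ]
R3 <- R3 - (6)*R2:  [  0   0  -5  |   0  -1   1 ]
R3 <- (1/-5)*R3:  [    0     0     1  |     0   1/5  -1/5 ]
R1 <- R1 - (11/10)*R3:  [     1      0      0  |   1/10  -3/25  11/50 ]
R2 <- R2 - (-1/6)*R3:  [     0      1      0  |   -1/6    1/5  -1/30 ]
Right block of [I | A^{-1}] is the inverse:
[ 1/10  -3/25  11/50 ]
[ -1/6    1/5  -1/30 ]
[    0    1/5   -1/5 ]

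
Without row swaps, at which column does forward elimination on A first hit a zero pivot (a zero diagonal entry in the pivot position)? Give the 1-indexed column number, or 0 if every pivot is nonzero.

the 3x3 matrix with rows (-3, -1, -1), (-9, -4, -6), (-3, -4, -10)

first zero-pivot column = 3

Naive forward elimination:
R2 <- R2 - (3)*R1:  [  0  -1  -3 ]
R3 <- R3 - (1)*R1:  [  0  -3  -9 ]
R3 <- R3 - (3)*R2:  [ 0  0  0 ]
Matrix at this point:
[ -3  -1  -1 ]
[  0  -1  -3 ]
[  0   0   0 ]
Pivot entry (3,3) in the last row is zero and there are no rows below to swap with -> zero pivot in column 3 (A is singular).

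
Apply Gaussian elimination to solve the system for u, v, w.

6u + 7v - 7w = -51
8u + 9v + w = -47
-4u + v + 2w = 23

(-5, -1, 2)

Forward elimination on [A|b]:
R2 <- R2 - (4/3)*R1:  [    0  -1/3  31/3    21 ]
R3 <- R3 - (-2/3)*R1:  [    0  17/3  -8/3   -11 ]
R3 <- R3 - (-17)*R2:  [   0    0  173  346 ]
Row echelon form:
[ 6     7    -7  |  -51 ]
[ 0  -1/3  31/3  |   21 ]
[ 0     0   173  |  346 ]
Back-substitution:
w = (346) / 173 = 2
v = (21 - (31/3)*(2)) / (-1/3) = -1
u = (-51 - (7)*(-1) - (-7)*(2)) / 6 = -5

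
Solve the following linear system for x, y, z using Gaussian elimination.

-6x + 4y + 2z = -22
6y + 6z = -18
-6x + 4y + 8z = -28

(2, -2, -1)

Forward elimination on [A|b]:
R3 <- R3 - (1)*R1:  [  0   0   6  -6 ]
Row echelon form:
[ -6  4  2  |  -22 ]
[  0  6  6  |  -18 ]
[  0  0  6  |   -6 ]
Back-substitution:
z = (-6) / 6 = -1
y = (-18 - (6)*(-1)) / 6 = -2
x = (-22 - (4)*(-2) - (2)*(-1)) / -6 = 2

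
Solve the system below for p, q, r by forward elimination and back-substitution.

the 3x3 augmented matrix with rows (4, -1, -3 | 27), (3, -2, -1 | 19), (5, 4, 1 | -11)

(2, -4, -5)

Forward elimination on [A|b]:
R2 <- R2 - (3/4)*R1:  [    0  -5/4   5/4  -5/4 ]
R3 <- R3 - (5/4)*R1:  [      0    21/4    19/4  -179/4 ]
R3 <- R3 - (-21/5)*R2:  [   0    0   10  -50 ]
Row echelon form:
[ 4    -1   -3  |    27 ]
[ 0  -5/4  5/4  |  -5/4 ]
[ 0     0   10  |   -50 ]
Back-substitution:
r = (-50) / 10 = -5
q = (-5/4 - (5/4)*(-5)) / (-5/4) = -4
p = (27 - (-1)*(-4) - (-3)*(-5)) / 4 = 2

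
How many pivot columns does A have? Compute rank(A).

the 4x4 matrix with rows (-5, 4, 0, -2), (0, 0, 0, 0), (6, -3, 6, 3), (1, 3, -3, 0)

Row reduction:
R3 <- R3 - (-6/5)*R1:  [   0  9/5    6  3/5 ]
R4 <- R4 - (-1/5)*R1:  [    0  19/5    -3  -2/5 ]
R2 <-> R3   (pivot in column 2 was zero)
[ -5     4   0    -2 ]
[  0   9/5   6   3/5 ]
[  0     0   0     0 ]
[  0  19/5  -3  -2/5 ]
R4 <- R4 - (19/9)*R2:  [     0      0  -47/3   -5/3 ]
R3 <-> R4   (pivot in column 3 was zero)
[ -5    4      0    -2 ]
[  0  9/5      6   3/5 ]
[  0    0  -47/3  -5/3 ]
[  0    0      0     0 ]
Row echelon form:
[ -5    4      0    -2 ]
[  0  9/5      6   3/5 ]
[  0    0  -47/3  -5/3 ]
[  0    0      0     0 ]
Nonzero rows / pivot columns: 3

rank(A) = 3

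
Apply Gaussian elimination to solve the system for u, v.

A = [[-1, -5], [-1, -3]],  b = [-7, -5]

Forward elimination on [A|b]:
R2 <- R2 - (1)*R1:  [ 0  2  2 ]
Row echelon form:
[ -1  -5  |  -7 ]
[  0   2  |   2 ]
Back-substitution:
v = (2) / 2 = 1
u = (-7 - (-5)*(1)) / -1 = 2

(2, 1)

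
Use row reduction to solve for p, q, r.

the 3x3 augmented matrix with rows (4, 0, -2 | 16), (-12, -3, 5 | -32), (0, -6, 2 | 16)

(2, -4, -4)

Forward elimination on [A|b]:
R2 <- R2 - (-3)*R1:  [  0  -3  -1  16 ]
R3 <- R3 - (2)*R2:  [   0    0    4  -16 ]
Row echelon form:
[ 4   0  -2  |   16 ]
[ 0  -3  -1  |   16 ]
[ 0   0   4  |  -16 ]
Back-substitution:
r = (-16) / 4 = -4
q = (16 - (-1)*(-4)) / -3 = -4
p = (16 - (-2)*(-4)) / 4 = 2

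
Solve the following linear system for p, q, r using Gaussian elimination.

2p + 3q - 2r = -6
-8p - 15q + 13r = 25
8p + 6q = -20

Forward elimination on [A|b]:
R2 <- R2 - (-4)*R1:  [  0  -3   5   1 ]
R3 <- R3 - (4)*R1:  [  0  -6   8   4 ]
R3 <- R3 - (2)*R2:  [  0   0  -2   2 ]
Row echelon form:
[ 2   3  -2  |  -6 ]
[ 0  -3   5  |   1 ]
[ 0   0  -2  |   2 ]
Back-substitution:
r = (2) / -2 = -1
q = (1 - (5)*(-1)) / -3 = -2
p = (-6 - (3)*(-2) - (-2)*(-1)) / 2 = -1

(-1, -2, -1)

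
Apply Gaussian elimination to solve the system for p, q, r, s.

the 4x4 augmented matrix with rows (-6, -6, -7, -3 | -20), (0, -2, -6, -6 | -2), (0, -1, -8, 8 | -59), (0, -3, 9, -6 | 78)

(4, -5, 5, -3)

Forward elimination on [A|b]:
R3 <- R3 - (1/2)*R2:  [   0    0   -5   11  -58 ]
R4 <- R4 - (3/2)*R2:  [  0   0  18   3  81 ]
R4 <- R4 - (-18/5)*R3:  [      0       0       0   213/5  -639/5 ]
Row echelon form:
[ -6  -6  -7     -3  |     -20 ]
[  0  -2  -6     -6  |      -2 ]
[  0   0  -5     11  |     -58 ]
[  0   0   0  213/5  |  -639/5 ]
Back-substitution:
s = (-639/5) / (213/5) = -3
r = (-58 - (11)*(-3)) / -5 = 5
q = (-2 - (-6)*(5) - (-6)*(-3)) / -2 = -5
p = (-20 - (-6)*(-5) - (-7)*(5) - (-3)*(-3)) / -6 = 4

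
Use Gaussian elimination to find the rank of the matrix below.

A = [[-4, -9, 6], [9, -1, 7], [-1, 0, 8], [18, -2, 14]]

rank(A) = 3

Row reduction:
R2 <- R2 - (-9/4)*R1:  [     0  -85/4   41/2 ]
R3 <- R3 - (1/4)*R1:  [    0   9/4  13/2 ]
R4 <- R4 - (-9/2)*R1:  [     0  -85/2     41 ]
R3 <- R3 - (-9/85)*R2:  [      0       0  737/85 ]
R4 <- R4 - (2)*R2:  [ 0  0  0 ]
Row echelon form:
[ -4     -9       6 ]
[  0  -85/4    41/2 ]
[  0      0  737/85 ]
[  0      0       0 ]
Nonzero rows / pivot columns: 3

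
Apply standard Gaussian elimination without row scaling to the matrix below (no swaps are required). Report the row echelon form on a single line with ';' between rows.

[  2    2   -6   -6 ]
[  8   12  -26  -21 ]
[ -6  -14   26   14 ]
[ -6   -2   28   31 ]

Forward elimination:
R2 <- R2 - (4)*R1:  [  0   4  -2   3 ]
R3 <- R3 - (-3)*R1:  [  0  -8   8  -4 ]
R4 <- R4 - (-3)*R1:  [  0   4  10  13 ]
R3 <- R3 - (-2)*R2:  [ 0  0  4  2 ]
R4 <- R4 - (1)*R2:  [  0   0  12  10 ]
R4 <- R4 - (3)*R3:  [ 0  0  0  4 ]
Row echelon form:
[ 2  2  -6  -6 ]
[ 0  4  -2   3 ]
[ 0  0   4   2 ]
[ 0  0   0   4 ]

REF = [2 2 -6 -6; 0 4 -2 3; 0 0 4 2; 0 0 0 4]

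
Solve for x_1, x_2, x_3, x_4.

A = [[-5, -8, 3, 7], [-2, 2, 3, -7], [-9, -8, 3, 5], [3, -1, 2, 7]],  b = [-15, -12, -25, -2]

Forward elimination on [A|b]:
R2 <- R2 - (2/5)*R1:  [     0   26/5    9/5  -49/5     -6 ]
R3 <- R3 - (9/5)*R1:  [     0   32/5  -12/5  -38/5      2 ]
R4 <- R4 - (-3/5)*R1:  [     0  -29/5   19/5   56/5    -11 ]
R3 <- R3 - (16/13)*R2:  [      0       0  -60/13   58/13  122/13 ]
R4 <- R4 - (-29/26)*R2:  [       0        0   151/26     7/26  -230/13 ]
R4 <- R4 - (-151/120)*R3:  [       0        0        0   353/60  -353/60 ]
Row echelon form:
[ -5    -8       3       7  |      -15 ]
[  0  26/5     9/5   -49/5  |       -6 ]
[  0     0  -60/13   58/13  |   122/13 ]
[  0     0       0  353/60  |  -353/60 ]
Back-substitution:
x_4 = (-353/60) / (353/60) = -1
x_3 = (122/13 - (58/13)*(-1)) / (-60/13) = -3
x_2 = (-6 - (9/5)*(-3) - (-49/5)*(-1)) / (26/5) = -2
x_1 = (-15 - (-8)*(-2) - (3)*(-3) - (7)*(-1)) / -5 = 3

(3, -2, -3, -1)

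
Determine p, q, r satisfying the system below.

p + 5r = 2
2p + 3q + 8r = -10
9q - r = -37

Forward elimination on [A|b]:
R2 <- R2 - (2)*R1:  [   0    3   -2  -14 ]
R3 <- R3 - (3)*R2:  [ 0  0  5  5 ]
Row echelon form:
[ 1  0   5  |    2 ]
[ 0  3  -2  |  -14 ]
[ 0  0   5  |    5 ]
Back-substitution:
r = (5) / 5 = 1
q = (-14 - (-2)*(1)) / 3 = -4
p = (2 - (5)*(1)) / 1 = -3

(-3, -4, 1)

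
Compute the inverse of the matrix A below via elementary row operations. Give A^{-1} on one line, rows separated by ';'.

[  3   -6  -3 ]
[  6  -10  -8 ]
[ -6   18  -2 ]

Gauss-Jordan on [A | I]:
R1 <- (1/3)*R1:  [   1   -2   -1  |  1/3    0    0 ]
R2 <- R2 - (6)*R1:  [  0   2  -2  |  -2   1   0 ]
R3 <- R3 - (-6)*R1:  [  0   6  -8  |   2   0   1 ]
R2 <- (1/2)*R2:  [   0    1   -1  |   -1  1/2    0 ]
R1 <- R1 - (-2)*R2:  [    1     0    -3  |  -5/3     1     0 ]
R3 <- R3 - (6)*R2:  [  0   0  -2  |   8  -3   1 ]
R3 <- (1/-2)*R3:  [    0     0     1  |    -4   3/2  -1/2 ]
R1 <- R1 - (-3)*R3:  [     1      0      0  |  -41/3   11/2   -3/2 ]
R2 <- R2 - (-1)*R3:  [    0     1     0  |    -5     2  -1/2 ]
Right block of [I | A^{-1}] is the inverse:
[ -41/3  11/2  -3/2 ]
[    -5     2  -1/2 ]
[    -4   3/2  -1/2 ]

inverse = [-41/3 11/2 -3/2; -5 2 -1/2; -4 3/2 -1/2]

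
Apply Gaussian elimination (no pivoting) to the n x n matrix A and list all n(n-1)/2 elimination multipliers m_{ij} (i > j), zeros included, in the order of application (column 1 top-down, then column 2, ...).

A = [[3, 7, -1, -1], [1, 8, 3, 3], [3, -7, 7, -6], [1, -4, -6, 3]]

multipliers: 1/3, 1, 1/3, -42/17, -19/17, -11/92

Forward elimination:
R2 <- R2 - (1/3)*R1:  [    0  17/3  10/3  10/3 ]
R3 <- R3 - (1)*R1:  [   0  -14    8   -5 ]
R4 <- R4 - (1/3)*R1:  [     0  -19/3  -17/3   10/3 ]
R3 <- R3 - (-42/17)*R2:  [      0       0  276/17   55/17 ]
R4 <- R4 - (-19/17)*R2:  [      0       0  -33/17  120/17 ]
R4 <- R4 - (-11/92)*R3:  [      0       0       0  685/92 ]
Multipliers (in order of application): m_{21} = 1/3, m_{31} = 1, m_{41} = 1/3, m_{32} = -42/17, m_{42} = -19/17, m_{43} = -11/92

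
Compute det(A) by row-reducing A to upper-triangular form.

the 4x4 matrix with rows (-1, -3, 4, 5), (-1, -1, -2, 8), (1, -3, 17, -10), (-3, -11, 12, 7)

Forward elimination:
R2 <- R2 - (1)*R1:  [  0   2  -6   3 ]
R3 <- R3 - (-1)*R1:  [  0  -6  21  -5 ]
R4 <- R4 - (3)*R1:  [  0  -2   0  -8 ]
R3 <- R3 - (-3)*R2:  [ 0  0  3  4 ]
R4 <- R4 - (-1)*R2:  [  0   0  -6  -5 ]
R4 <- R4 - (-2)*R3:  [ 0  0  0  3 ]
Upper-triangular form:
[ -1  -3   4  5 ]
[  0   2  -6  3 ]
[  0   0   3  4 ]
[  0   0   0  3 ]
det(A) = (-1)^0 * (-1) * (2) * (3) * (3) = -18  (0 row swaps -> sign +1)

det(A) = -18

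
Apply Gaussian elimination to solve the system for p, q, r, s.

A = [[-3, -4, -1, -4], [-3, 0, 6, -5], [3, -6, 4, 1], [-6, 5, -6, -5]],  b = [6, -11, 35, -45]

Forward elimination on [A|b]:
R2 <- R2 - (1)*R1:  [   0    4    7   -1  -17 ]
R3 <- R3 - (-1)*R1:  [   0  -10    3   -3   41 ]
R4 <- R4 - (2)*R1:  [   0   13   -4    3  -57 ]
R3 <- R3 - (-5/2)*R2:  [     0      0   41/2  -11/2   -3/2 ]
R4 <- R4 - (13/4)*R2:  [      0       0  -107/4    25/4    -7/4 ]
R4 <- R4 - (-107/82)*R3:  [       0        0        0   -38/41  -152/41 ]
Row echelon form:
[ -3  -4    -1      -4  |        6 ]
[  0   4     7      -1  |      -17 ]
[  0   0  41/2   -11/2  |     -3/2 ]
[  0   0     0  -38/41  |  -152/41 ]
Back-substitution:
s = (-152/41) / (-38/41) = 4
r = (-3/2 - (-11/2)*(4)) / (41/2) = 1
q = (-17 - (7)*(1) - (-1)*(4)) / 4 = -5
p = (6 - (-4)*(-5) - (-1)*(1) - (-4)*(4)) / -3 = -1

(-1, -5, 1, 4)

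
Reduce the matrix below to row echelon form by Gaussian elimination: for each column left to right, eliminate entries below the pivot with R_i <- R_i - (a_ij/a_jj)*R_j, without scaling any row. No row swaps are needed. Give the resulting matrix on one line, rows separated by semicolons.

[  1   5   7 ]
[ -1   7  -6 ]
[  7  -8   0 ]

Forward elimination:
R2 <- R2 - (-1)*R1:  [  0  12   1 ]
R3 <- R3 - (7)*R1:  [   0  -43  -49 ]
R3 <- R3 - (-43/12)*R2:  [       0        0  -545/12 ]
Row echelon form:
[ 1   5        7 ]
[ 0  12        1 ]
[ 0   0  -545/12 ]

REF = [1 5 7; 0 12 1; 0 0 -545/12]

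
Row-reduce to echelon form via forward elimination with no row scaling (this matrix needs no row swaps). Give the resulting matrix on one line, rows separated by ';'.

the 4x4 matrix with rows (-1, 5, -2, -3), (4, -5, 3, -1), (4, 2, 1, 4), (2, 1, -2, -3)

Forward elimination:
R2 <- R2 - (-4)*R1:  [   0   15   -5  -13 ]
R3 <- R3 - (-4)*R1:  [  0  22  -7  -8 ]
R4 <- R4 - (-2)*R1:  [  0  11  -6  -9 ]
R3 <- R3 - (22/15)*R2:  [      0       0     1/3  166/15 ]
R4 <- R4 - (11/15)*R2:  [    0     0  -7/3  8/15 ]
R4 <- R4 - (-7)*R3:  [  0   0   0  78 ]
Row echelon form:
[ -1   5   -2      -3 ]
[  0  15   -5     -13 ]
[  0   0  1/3  166/15 ]
[  0   0    0      78 ]

REF = [-1 5 -2 -3; 0 15 -5 -13; 0 0 1/3 166/15; 0 0 0 78]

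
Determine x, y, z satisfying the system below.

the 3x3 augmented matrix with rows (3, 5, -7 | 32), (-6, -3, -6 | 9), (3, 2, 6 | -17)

(3, -1, -4)

Forward elimination on [A|b]:
R2 <- R2 - (-2)*R1:  [   0    7  -20   73 ]
R3 <- R3 - (1)*R1:  [   0   -3   13  -49 ]
R3 <- R3 - (-3/7)*R2:  [      0       0    31/7  -124/7 ]
Row echelon form:
[ 3  5    -7  |      32 ]
[ 0  7   -20  |      73 ]
[ 0  0  31/7  |  -124/7 ]
Back-substitution:
z = (-124/7) / (31/7) = -4
y = (73 - (-20)*(-4)) / 7 = -1
x = (32 - (5)*(-1) - (-7)*(-4)) / 3 = 3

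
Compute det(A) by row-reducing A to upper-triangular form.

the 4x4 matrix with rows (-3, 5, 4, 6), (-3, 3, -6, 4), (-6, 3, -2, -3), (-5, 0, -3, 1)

det(A) = 1436

Forward elimination:
R2 <- R2 - (1)*R1:  [   0   -2  -10   -2 ]
R3 <- R3 - (2)*R1:  [   0   -7  -10  -15 ]
R4 <- R4 - (5/3)*R1:  [     0  -25/3  -29/3     -9 ]
R3 <- R3 - (7/2)*R2:  [  0   0  25  -8 ]
R4 <- R4 - (25/6)*R2:  [    0     0    32  -2/3 ]
R4 <- R4 - (32/25)*R3:  [      0       0       0  718/75 ]
Upper-triangular form:
[ -3   5    4       6 ]
[  0  -2  -10      -2 ]
[  0   0   25      -8 ]
[  0   0    0  718/75 ]
det(A) = (-1)^0 * (-3) * (-2) * (25) * (718/75) = 1436  (0 row swaps -> sign +1)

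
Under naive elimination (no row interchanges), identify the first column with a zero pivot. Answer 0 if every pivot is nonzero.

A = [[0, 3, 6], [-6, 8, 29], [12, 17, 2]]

first zero-pivot column = 1

Naive forward elimination:
Pivot entry (1,1) is zero but row 2 has -6 in column 1 -> naive elimination stops; a row interchange (e.g. R1 <-> R2) would be required here.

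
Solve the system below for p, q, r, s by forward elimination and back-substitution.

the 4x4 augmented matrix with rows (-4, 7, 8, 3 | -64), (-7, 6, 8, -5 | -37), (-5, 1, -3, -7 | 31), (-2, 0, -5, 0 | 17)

(4, 1, -5, -5)

Forward elimination on [A|b]:
R2 <- R2 - (7/4)*R1:  [     0  -25/4     -6  -41/4     75 ]
R3 <- R3 - (5/4)*R1:  [     0  -31/4    -13  -43/4    111 ]
R4 <- R4 - (1/2)*R1:  [    0  -7/2    -9  -3/2    49 ]
R3 <- R3 - (31/25)*R2:  [       0        0  -139/25    49/25       18 ]
R4 <- R4 - (14/25)*R2:  [       0        0  -141/25   106/25        7 ]
R4 <- R4 - (141/139)*R3:  [         0          0          0    313/139  -1565/139 ]
Row echelon form:
[ -4      7        8        3  |        -64 ]
[  0  -25/4       -6    -41/4  |         75 ]
[  0      0  -139/25    49/25  |         18 ]
[  0      0        0  313/139  |  -1565/139 ]
Back-substitution:
s = (-1565/139) / (313/139) = -5
r = (18 - (49/25)*(-5)) / (-139/25) = -5
q = (75 - (-6)*(-5) - (-41/4)*(-5)) / (-25/4) = 1
p = (-64 - (7)*(1) - (8)*(-5) - (3)*(-5)) / -4 = 4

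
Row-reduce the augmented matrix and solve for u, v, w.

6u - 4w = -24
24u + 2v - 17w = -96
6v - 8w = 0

Forward elimination on [A|b]:
R2 <- R2 - (4)*R1:  [  0   2  -1   0 ]
R3 <- R3 - (3)*R2:  [  0   0  -5   0 ]
Row echelon form:
[ 6  0  -4  |  -24 ]
[ 0  2  -1  |    0 ]
[ 0  0  -5  |    0 ]
Back-substitution:
w = (0) / -5 = 0
v = (0 - (-1)*(0)) / 2 = 0
u = (-24 - (-4)*(0)) / 6 = -4

(-4, 0, 0)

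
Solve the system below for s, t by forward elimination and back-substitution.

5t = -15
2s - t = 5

Forward elimination on [A|b]:
R1 <-> R2   (pivot in column 1 was zero)
[ 2  -1    5 ]
[ 0   5  -15 ]
Row echelon form:
[ 2  -1  |    5 ]
[ 0   5  |  -15 ]
Back-substitution:
t = (-15) / 5 = -3
s = (5 - (-1)*(-3)) / 2 = 1

(1, -3)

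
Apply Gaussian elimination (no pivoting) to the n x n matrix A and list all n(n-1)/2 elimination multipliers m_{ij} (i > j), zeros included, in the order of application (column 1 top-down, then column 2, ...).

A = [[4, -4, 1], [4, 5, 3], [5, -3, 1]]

Forward elimination:
R2 <- R2 - (1)*R1:  [ 0  9  2 ]
R3 <- R3 - (5/4)*R1:  [    0     2  -1/4 ]
R3 <- R3 - (2/9)*R2:  [      0       0  -25/36 ]
Multipliers (in order of application): m_{21} = 1, m_{31} = 5/4, m_{32} = 2/9

multipliers: 1, 5/4, 2/9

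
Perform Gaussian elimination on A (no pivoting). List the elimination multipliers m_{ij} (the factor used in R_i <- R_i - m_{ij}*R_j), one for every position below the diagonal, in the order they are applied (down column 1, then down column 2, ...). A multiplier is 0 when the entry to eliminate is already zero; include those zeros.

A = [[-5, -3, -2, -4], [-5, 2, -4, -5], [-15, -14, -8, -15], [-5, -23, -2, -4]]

multipliers: 1, 3, 1, -1, -4, 2

Forward elimination:
R2 <- R2 - (1)*R1:  [  0   5  -2  -1 ]
R3 <- R3 - (3)*R1:  [  0  -5  -2  -3 ]
R4 <- R4 - (1)*R1:  [   0  -20    0    0 ]
R3 <- R3 - (-1)*R2:  [  0   0  -4  -4 ]
R4 <- R4 - (-4)*R2:  [  0   0  -8  -4 ]
R4 <- R4 - (2)*R3:  [ 0  0  0  4 ]
Multipliers (in order of application): m_{21} = 1, m_{31} = 3, m_{41} = 1, m_{32} = -1, m_{42} = -4, m_{43} = 2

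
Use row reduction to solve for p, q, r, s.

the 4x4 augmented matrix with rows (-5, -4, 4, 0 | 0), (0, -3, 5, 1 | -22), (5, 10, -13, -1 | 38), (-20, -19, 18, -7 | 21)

Forward elimination on [A|b]:
R3 <- R3 - (-1)*R1:  [  0   6  -9  -1  38 ]
R4 <- R4 - (4)*R1:  [  0  -3   2  -7  21 ]
R3 <- R3 - (-2)*R2:  [  0   0   1   1  -6 ]
R4 <- R4 - (1)*R2:  [  0   0  -3  -8  43 ]
R4 <- R4 - (-3)*R3:  [  0   0   0  -5  25 ]
Row echelon form:
[ -5  -4  4   0  |    0 ]
[  0  -3  5   1  |  -22 ]
[  0   0  1   1  |   -6 ]
[  0   0  0  -5  |   25 ]
Back-substitution:
s = (25) / -5 = -5
r = (-6 - (1)*(-5)) / 1 = -1
q = (-22 - (5)*(-1) - (1)*(-5)) / -3 = 4
p = (0 - (-4)*(4) - (4)*(-1)) / -5 = -4

(-4, 4, -1, -5)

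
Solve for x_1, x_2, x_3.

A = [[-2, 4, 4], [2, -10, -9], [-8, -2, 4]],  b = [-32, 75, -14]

Forward elimination on [A|b]:
R2 <- R2 - (-1)*R1:  [  0  -6  -5  43 ]
R3 <- R3 - (4)*R1:  [   0  -18  -12  114 ]
R3 <- R3 - (3)*R2:  [   0    0    3  -15 ]
Row echelon form:
[ -2   4   4  |  -32 ]
[  0  -6  -5  |   43 ]
[  0   0   3  |  -15 ]
Back-substitution:
x_3 = (-15) / 3 = -5
x_2 = (43 - (-5)*(-5)) / -6 = -3
x_1 = (-32 - (4)*(-3) - (4)*(-5)) / -2 = 0

(0, -3, -5)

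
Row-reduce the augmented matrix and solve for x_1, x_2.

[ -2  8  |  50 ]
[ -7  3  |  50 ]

(-5, 5)

Forward elimination on [A|b]:
R2 <- R2 - (7/2)*R1:  [    0   -25  -125 ]
Row echelon form:
[ -2    8  |    50 ]
[  0  -25  |  -125 ]
Back-substitution:
x_2 = (-125) / -25 = 5
x_1 = (50 - (8)*(5)) / -2 = -5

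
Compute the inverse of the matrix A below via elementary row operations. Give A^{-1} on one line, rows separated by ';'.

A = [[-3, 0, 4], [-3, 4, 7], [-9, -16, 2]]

inverse = [-5 8/3 2/3; 19/8 -5/4 -3/8; -7/2 2 1/2]

Gauss-Jordan on [A | I]:
R1 <- (1/-3)*R1:  [    1     0  -4/3  |  -1/3     0     0 ]
R2 <- R2 - (-3)*R1:  [  0   4   3  |  -1   1   0 ]
R3 <- R3 - (-9)*R1:  [   0  -16  -10  |   -3    0    1 ]
R2 <- (1/4)*R2:  [    0     1   3/4  |  -1/4   1/4     0 ]
R3 <- R3 - (-16)*R2:  [  0   0   2  |  -7   4   1 ]
R3 <- (1/2)*R3:  [    0     0     1  |  -7/2     2   1/2 ]
R1 <- R1 - (-4/3)*R3:  [   1    0    0  |   -5  8/3  2/3 ]
R2 <- R2 - (3/4)*R3:  [    0     1     0  |  19/8  -5/4  -3/8 ]
Right block of [I | A^{-1}] is the inverse:
[   -5   8/3   2/3 ]
[ 19/8  -5/4  -3/8 ]
[ -7/2     2   1/2 ]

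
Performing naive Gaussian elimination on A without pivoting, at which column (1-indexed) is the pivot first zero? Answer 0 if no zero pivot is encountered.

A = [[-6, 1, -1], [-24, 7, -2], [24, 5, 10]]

Naive forward elimination:
R2 <- R2 - (4)*R1:  [ 0  3  2 ]
R3 <- R3 - (-4)*R1:  [ 0  9  6 ]
R3 <- R3 - (3)*R2:  [ 0  0  0 ]
Matrix at this point:
[ -6  1  -1 ]
[  0  3   2 ]
[  0  0   0 ]
Pivot entry (3,3) in the last row is zero and there are no rows below to swap with -> zero pivot in column 3 (A is singular).

first zero-pivot column = 3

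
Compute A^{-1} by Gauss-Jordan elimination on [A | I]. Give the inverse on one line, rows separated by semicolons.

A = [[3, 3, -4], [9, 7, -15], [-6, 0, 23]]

inverse = [-161/36 23/12 17/36; 13/4 -5/4 -1/4; -7/6 1/2 1/6]

Gauss-Jordan on [A | I]:
R1 <- (1/3)*R1:  [    1     1  -4/3  |   1/3     0     0 ]
R2 <- R2 - (9)*R1:  [  0  -2  -3  |  -3   1   0 ]
R3 <- R3 - (-6)*R1:  [  0   6  15  |   2   0   1 ]
R2 <- (1/-2)*R2:  [    0     1   3/2  |   3/2  -1/2     0 ]
R1 <- R1 - (1)*R2:  [     1      0  -17/6  |   -7/6    1/2      0 ]
R3 <- R3 - (6)*R2:  [  0   0   6  |  -7   3   1 ]
R3 <- (1/6)*R3:  [    0     0     1  |  -7/6   1/2   1/6 ]
R1 <- R1 - (-17/6)*R3:  [       1        0        0  |  -161/36    23/12    17/36 ]
R2 <- R2 - (3/2)*R3:  [    0     1     0  |  13/4  -5/4  -1/4 ]
Right block of [I | A^{-1}] is the inverse:
[ -161/36  23/12  17/36 ]
[    13/4   -5/4   -1/4 ]
[    -7/6    1/2    1/6 ]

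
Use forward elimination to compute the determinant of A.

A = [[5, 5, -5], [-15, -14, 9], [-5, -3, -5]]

Forward elimination:
R2 <- R2 - (-3)*R1:  [  0   1  -6 ]
R3 <- R3 - (-1)*R1:  [   0    2  -10 ]
R3 <- R3 - (2)*R2:  [ 0  0  2 ]
Upper-triangular form:
[ 5  5  -5 ]
[ 0  1  -6 ]
[ 0  0   2 ]
det(A) = (-1)^0 * (5) * (1) * (2) = 10  (0 row swaps -> sign +1)

det(A) = 10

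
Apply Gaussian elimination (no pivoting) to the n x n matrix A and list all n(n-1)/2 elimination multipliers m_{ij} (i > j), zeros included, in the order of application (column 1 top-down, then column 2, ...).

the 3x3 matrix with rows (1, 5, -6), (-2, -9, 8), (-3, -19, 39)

multipliers: -2, -3, -4

Forward elimination:
R2 <- R2 - (-2)*R1:  [  0   1  -4 ]
R3 <- R3 - (-3)*R1:  [  0  -4  21 ]
R3 <- R3 - (-4)*R2:  [ 0  0  5 ]
Multipliers (in order of application): m_{21} = -2, m_{31} = -3, m_{32} = -4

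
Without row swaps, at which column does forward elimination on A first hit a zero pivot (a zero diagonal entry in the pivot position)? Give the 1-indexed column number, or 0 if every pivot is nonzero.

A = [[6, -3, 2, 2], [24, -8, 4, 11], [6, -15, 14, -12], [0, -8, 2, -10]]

first zero-pivot column = 3

Naive forward elimination:
R2 <- R2 - (4)*R1:  [  0   4  -4   3 ]
R3 <- R3 - (1)*R1:  [   0  -12   12  -14 ]
R3 <- R3 - (-3)*R2:  [  0   0   0  -5 ]
R4 <- R4 - (-2)*R2:  [  0   0  -6  -4 ]
Matrix at this point:
[ 6  -3   2   2 ]
[ 0   4  -4   3 ]
[ 0   0   0  -5 ]
[ 0   0  -6  -4 ]
Pivot entry (3,3) is zero but row 4 has -6 in column 3 -> naive elimination stops; a row interchange (e.g. R3 <-> R4) would be required here.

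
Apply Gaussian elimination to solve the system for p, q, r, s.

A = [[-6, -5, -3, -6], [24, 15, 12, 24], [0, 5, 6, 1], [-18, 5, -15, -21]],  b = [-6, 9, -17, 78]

Forward elimination on [A|b]:
R2 <- R2 - (-4)*R1:  [   0   -5    0    0  -15 ]
R4 <- R4 - (3)*R1:  [  0  20  -6  -3  96 ]
R3 <- R3 - (-1)*R2:  [   0    0    6    1  -32 ]
R4 <- R4 - (-4)*R2:  [  0   0  -6  -3  36 ]
R4 <- R4 - (-1)*R3:  [  0   0   0  -2   4 ]
Row echelon form:
[ -6  -5  -3  -6  |   -6 ]
[  0  -5   0   0  |  -15 ]
[  0   0   6   1  |  -32 ]
[  0   0   0  -2  |    4 ]
Back-substitution:
s = (4) / -2 = -2
r = (-32 - (1)*(-2)) / 6 = -5
q = (-15) / -5 = 3
p = (-6 - (-5)*(3) - (-3)*(-5) - (-6)*(-2)) / -6 = 3

(3, 3, -5, -2)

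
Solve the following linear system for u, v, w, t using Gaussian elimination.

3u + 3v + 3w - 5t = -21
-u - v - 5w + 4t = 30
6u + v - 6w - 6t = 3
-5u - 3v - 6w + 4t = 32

(-1, 3, -4, 3)

Forward elimination on [A|b]:
R2 <- R2 - (-1/3)*R1:  [   0    0   -4  7/3   23 ]
R3 <- R3 - (2)*R1:  [   0   -5  -12    4   45 ]
R4 <- R4 - (-5/3)*R1:  [     0      2     -1  -13/3     -3 ]
R2 <-> R3   (pivot in column 2 was zero)
[ 3   3    3     -5  -21 ]
[ 0  -5  -12      4   45 ]
[ 0   0   -4    7/3   23 ]
[ 0   2   -1  -13/3   -3 ]
R4 <- R4 - (-2/5)*R2:  [      0       0   -29/5  -41/15      15 ]
R4 <- R4 - (29/20)*R3:  [       0        0        0  -367/60  -367/20 ]
Row echelon form:
[ 3   3    3       -5  |      -21 ]
[ 0  -5  -12        4  |       45 ]
[ 0   0   -4      7/3  |       23 ]
[ 0   0    0  -367/60  |  -367/20 ]
Back-substitution:
t = (-367/20) / (-367/60) = 3
w = (23 - (7/3)*(3)) / -4 = -4
v = (45 - (-12)*(-4) - (4)*(3)) / -5 = 3
u = (-21 - (3)*(3) - (3)*(-4) - (-5)*(3)) / 3 = -1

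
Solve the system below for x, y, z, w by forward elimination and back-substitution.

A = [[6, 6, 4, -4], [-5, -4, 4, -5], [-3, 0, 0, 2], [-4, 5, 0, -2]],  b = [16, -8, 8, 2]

Forward elimination on [A|b]:
R2 <- R2 - (-5/6)*R1:  [     0      1   22/3  -25/3   16/3 ]
R3 <- R3 - (-1/2)*R1:  [  0   3   2   0  16 ]
R4 <- R4 - (-2/3)*R1:  [     0      9    8/3  -14/3   38/3 ]
R3 <- R3 - (3)*R2:  [   0    0  -20   25    0 ]
R4 <- R4 - (9)*R2:  [      0       0  -190/3   211/3  -106/3 ]
R4 <- R4 - (19/6)*R3:  [      0       0       0   -53/6  -106/3 ]
Row echelon form:
[ 6  6     4     -4  |      16 ]
[ 0  1  22/3  -25/3  |    16/3 ]
[ 0  0   -20     25  |       0 ]
[ 0  0     0  -53/6  |  -106/3 ]
Back-substitution:
w = (-106/3) / (-53/6) = 4
z = (0 - (25)*(4)) / -20 = 5
y = (16/3 - (22/3)*(5) - (-25/3)*(4)) / 1 = 2
x = (16 - (6)*(2) - (4)*(5) - (-4)*(4)) / 6 = 0

(0, 2, 5, 4)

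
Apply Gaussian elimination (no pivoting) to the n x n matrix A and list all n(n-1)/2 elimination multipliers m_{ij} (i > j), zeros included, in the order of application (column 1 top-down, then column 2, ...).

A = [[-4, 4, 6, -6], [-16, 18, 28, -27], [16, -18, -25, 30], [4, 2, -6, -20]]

multipliers: 4, -4, -1, -1, 3, -4

Forward elimination:
R2 <- R2 - (4)*R1:  [  0   2   4  -3 ]
R3 <- R3 - (-4)*R1:  [  0  -2  -1   6 ]
R4 <- R4 - (-1)*R1:  [   0    6    0  -26 ]
R3 <- R3 - (-1)*R2:  [ 0  0  3  3 ]
R4 <- R4 - (3)*R2:  [   0    0  -12  -17 ]
R4 <- R4 - (-4)*R3:  [  0   0   0  -5 ]
Multipliers (in order of application): m_{21} = 4, m_{31} = -4, m_{41} = -1, m_{32} = -1, m_{42} = 3, m_{43} = -4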